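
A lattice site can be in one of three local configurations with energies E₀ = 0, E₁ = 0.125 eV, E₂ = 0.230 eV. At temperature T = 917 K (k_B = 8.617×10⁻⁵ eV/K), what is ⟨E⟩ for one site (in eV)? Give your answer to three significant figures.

k_BT = 8.617×10⁻⁵ × 917 K = 0.079018 eV.
Eᵢ/kT = 0, 1.5819, 2.9107.
Z = Σ e^(−Eᵢ/kT) = e^(−0) + e^(−1.5819) + e^(−2.9107) = 1.0000 + 0.20558 + 0.054438 = 1.2600.
⟨E⟩ = Σ Eᵢ e^(−Eᵢ/kT) / Z = (0·1.0000 + 0.125·0.20558 + 0.230·0.054438) / 1.2600 = 0.0303 eV.

0.0303 eV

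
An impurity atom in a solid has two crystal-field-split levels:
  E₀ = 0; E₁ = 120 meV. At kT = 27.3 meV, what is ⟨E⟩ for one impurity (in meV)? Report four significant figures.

Eᵢ/kT = 0, 4.39560.
Z = Σ e^(−Eᵢ/kT) = e^(−0) + e^(−4.39560) = 1.00000 + 0.0123315 = 1.01233.
⟨E⟩ = Σ Eᵢ e^(−Eᵢ/kT) / Z = (0·1.00000 + 120·0.0123315) / 1.01233 = 1.462 meV.

1.462 meV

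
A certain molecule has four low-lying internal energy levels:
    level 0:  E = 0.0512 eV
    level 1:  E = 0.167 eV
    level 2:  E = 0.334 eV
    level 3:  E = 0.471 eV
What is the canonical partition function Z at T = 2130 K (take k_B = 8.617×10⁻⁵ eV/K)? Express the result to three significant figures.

Z = 1.40

k_BT = 8.617×10⁻⁵ × 2130 K = 0.18354 eV.
Eᵢ/kT = 0.27896, 0.90988, 1.8198, 2.5662.
Z = Σ e^(−Eᵢ/kT) = e^(−0.27896) + e^(−0.90988) + e^(−1.8198) + e^(−2.5662) = 0.75657 + 0.40257 + 0.16206 + 0.076827 = 1.3980.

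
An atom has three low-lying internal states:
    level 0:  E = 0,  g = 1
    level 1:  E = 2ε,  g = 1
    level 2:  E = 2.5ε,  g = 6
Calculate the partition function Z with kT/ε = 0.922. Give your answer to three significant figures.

Z = 1.51

Eᵢ/kT = 0, 2.1692, 2.7115.
Z = Σ gᵢe^(−Eᵢ/kT) = 1·e^(−0) + 1·e^(−2.1692) + 6·e^(−2.7115) = 1.0000 + 0.11427 + 0.39862 = 1.5129.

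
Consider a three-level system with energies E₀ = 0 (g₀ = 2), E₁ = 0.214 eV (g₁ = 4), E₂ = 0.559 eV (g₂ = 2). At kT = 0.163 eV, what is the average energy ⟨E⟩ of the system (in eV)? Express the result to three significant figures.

0.0849 eV

Eᵢ/kT = 0, 1.3129, 3.4294.
Z = Σ gᵢe^(−Eᵢ/kT) = 2·e^(−0) + 4·e^(−1.3129) + 2·e^(−3.4294) = 2.0000 + 1.0762 + 0.064813 = 3.1410.
⟨E⟩ = Σ Eᵢ gᵢe^(−Eᵢ/kT) / Z = (0·2.0000 + 0.214·1.0762 + 0.559·0.064813) / 3.1410 = 0.0849 eV.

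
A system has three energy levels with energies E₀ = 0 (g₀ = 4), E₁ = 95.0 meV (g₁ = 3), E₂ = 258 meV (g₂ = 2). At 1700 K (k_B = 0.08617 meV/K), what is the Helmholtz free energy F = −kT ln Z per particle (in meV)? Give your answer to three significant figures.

-260 meV

k_BT = 0.08617 × 1700 K = 146.49 meV.
Eᵢ/kT = 0, 0.64851, 1.7612.
Z = Σ gᵢe^(−Eᵢ/kT) = 4·e^(−0) + 3·e^(−0.64851) + 2·e^(−1.7612) = 4.0000 + 1.5685 + 0.34368 = 5.9122.
F = −kT ln Z = −146.49 × ln(5.9122) = −146.49 × 1.7770 = -260 meV.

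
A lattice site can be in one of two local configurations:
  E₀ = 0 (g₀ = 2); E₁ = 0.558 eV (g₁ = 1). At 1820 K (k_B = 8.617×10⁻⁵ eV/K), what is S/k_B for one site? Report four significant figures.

0.7573

k_BT = 8.617×10⁻⁵ × 1820 K = 0.156829 eV.
Eᵢ/kT = 0, 3.55802.
Z = Σ gᵢe^(−Eᵢ/kT) = 2·e^(−0) + 1·e^(−3.55802) = 2.00000 + 0.0284952 = 2.02850.
⟨E⟩ = Σ EᵢPᵢ = 0.00783846 eV.
S/k_B = ln Z + ⟨E⟩/kT = ln(2.02850) + 0.00783846/0.156829 = 0.707297 + 0.0499809 = 0.7573.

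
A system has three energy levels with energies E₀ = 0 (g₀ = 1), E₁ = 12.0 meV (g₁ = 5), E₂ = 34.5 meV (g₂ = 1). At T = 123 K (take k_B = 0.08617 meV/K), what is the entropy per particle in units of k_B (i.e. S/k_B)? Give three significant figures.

1.71

k_BT = 0.08617 × 123 K = 10.599 meV.
Eᵢ/kT = 0, 1.1322, 3.2550.
Z = Σ gᵢe^(−Eᵢ/kT) = 1·e^(−0) + 5·e^(−1.1322) + 1·e^(−3.2550) = 1.0000 + 1.6116 + 0.038581 = 2.6502.
⟨E⟩ = Σ EᵢPᵢ = 7.7995 meV.
S/k_B = ln Z + ⟨E⟩/kT = ln(2.6502) + 7.7995/10.599 = 0.97464 + 0.73587 = 1.71.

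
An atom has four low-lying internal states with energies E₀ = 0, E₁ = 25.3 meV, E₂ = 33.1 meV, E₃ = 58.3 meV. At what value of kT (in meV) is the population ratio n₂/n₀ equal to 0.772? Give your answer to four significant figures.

127.9 meV

n₂/n₀ = exp[−(E₂−E₀)/kT] = 0.772.
⇒ (E₂−E₀)/kT = ln(1/0.772) = ln(1.29534) = 0.258773.
kT = 33.1 meV / 0.258773 = 127.9 meV.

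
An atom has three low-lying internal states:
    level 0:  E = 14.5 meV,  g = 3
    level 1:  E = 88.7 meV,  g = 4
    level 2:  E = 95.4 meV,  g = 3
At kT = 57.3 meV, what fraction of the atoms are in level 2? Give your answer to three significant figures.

Eᵢ/kT = 0.25305, 1.5480, 1.6649.
Z = Σ gᵢe^(−Eᵢ/kT) = 3·e^(−0.25305) + 4·e^(−1.5480) + 3·e^(−1.6649) = 2.3293 + 0.85069 + 0.56763 = 3.7476.
P₂ = g₂ e^(−E₂/kT) / Z = 0.56763/3.7476 = 0.151.

0.151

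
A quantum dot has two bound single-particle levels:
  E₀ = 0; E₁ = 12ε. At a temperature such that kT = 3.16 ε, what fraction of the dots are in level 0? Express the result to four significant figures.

Eᵢ/kT = 0, 3.79747.
Z = Σ e^(−Eᵢ/kT) = e^(−0) + e^(−3.79747) = 1.00000 + 0.0224274 = 1.02243.
P₀ = e^(−E₀/kT) / Z = 1.00000/1.02243 = 0.9781.

0.9781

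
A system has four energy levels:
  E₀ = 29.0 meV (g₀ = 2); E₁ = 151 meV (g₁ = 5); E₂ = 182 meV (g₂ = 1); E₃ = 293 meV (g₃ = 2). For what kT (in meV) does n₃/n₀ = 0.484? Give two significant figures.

360 meV

n₃/n₀ = (g₃/g₀) exp[−(E₃−E₀)/kT] = 0.484.
⇒ (E₃−E₀)/kT = ln((2/2)/0.484) = ln(2.066) = 0.7256.
kT = 264.0 meV / 0.7256 = 360 meV.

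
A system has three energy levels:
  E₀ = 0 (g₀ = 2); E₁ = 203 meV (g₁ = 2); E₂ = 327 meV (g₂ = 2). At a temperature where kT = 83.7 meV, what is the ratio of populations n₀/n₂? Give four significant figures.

49.74

n₀/n₂ = (g₀/g₂) exp[−(E₀−E₂)/kT] = (2/2) × exp(−(-327 meV)/(83.7 meV)) = (2/2) × exp(3.90681) = 49.74.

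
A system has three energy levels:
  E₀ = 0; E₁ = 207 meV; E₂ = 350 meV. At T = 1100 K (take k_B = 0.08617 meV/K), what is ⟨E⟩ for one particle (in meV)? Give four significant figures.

k_BT = 0.08617 × 1100 K = 94.7870 meV.
Eᵢ/kT = 0, 2.18384, 3.69249.
Z = Σ e^(−Eᵢ/kT) = e^(−0) + e^(−2.18384) + e^(−3.69249) = 1.00000 + 0.112608 + 0.0249099 = 1.13752.
⟨E⟩ = Σ Eᵢ e^(−Eᵢ/kT) / Z = (0·1.00000 + 207·0.112608 + 350·0.0249099) / 1.13752 = 28.16 meV.

28.16 meV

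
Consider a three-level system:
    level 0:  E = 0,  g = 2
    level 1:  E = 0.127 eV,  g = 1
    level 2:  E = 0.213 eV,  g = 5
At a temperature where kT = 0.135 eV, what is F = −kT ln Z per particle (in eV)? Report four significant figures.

Eᵢ/kT = 0, 0.940741, 1.57778.
Z = Σ gᵢe^(−Eᵢ/kT) = 2·e^(−0) + 1·e^(−0.940741) + 5·e^(−1.57778) = 2.00000 + 0.390338 + 1.03216 = 3.42250.
F = −kT ln Z = −0.135 × ln(3.42250) = −0.135 × 1.23037 = -0.1661 eV.

-0.1661 eV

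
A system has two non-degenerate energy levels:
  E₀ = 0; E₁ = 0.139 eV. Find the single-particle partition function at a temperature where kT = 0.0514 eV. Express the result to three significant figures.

Z = 1.07

Eᵢ/kT = 0, 2.7043.
Z = Σ e^(−Eᵢ/kT) = e^(−0) + e^(−2.7043) = 1.0000 + 0.066917 = 1.0669.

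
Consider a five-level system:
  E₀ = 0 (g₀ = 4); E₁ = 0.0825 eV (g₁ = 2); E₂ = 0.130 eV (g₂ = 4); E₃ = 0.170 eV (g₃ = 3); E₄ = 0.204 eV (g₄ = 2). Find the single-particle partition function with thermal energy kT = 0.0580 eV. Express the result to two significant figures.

Z = 5.1

Eᵢ/kT = 0, 1.422, 2.241, 2.931, 3.517.
Z = Σ gᵢe^(−Eᵢ/kT) = 4·e^(−0) + 2·e^(−1.422) + 4·e^(−2.241) + 3·e^(−2.931) + 2·e^(−3.517) = 4.000 + 0.4825 + 0.4254 + 0.1600 + 0.05938 = 5.127.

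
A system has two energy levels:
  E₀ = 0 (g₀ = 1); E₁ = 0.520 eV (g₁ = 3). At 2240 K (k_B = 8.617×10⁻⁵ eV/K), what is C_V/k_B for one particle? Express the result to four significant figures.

k_BT = 8.617×10⁻⁵ × 2240 K = 0.193021 eV.
Eᵢ/kT = 0, 2.69401.
Z = Σ gᵢe^(−Eᵢ/kT) = 1·e^(−0) + 3·e^(−2.69401) = 1.00000 + 0.202828 = 1.20283.
⟨E⟩ = 0.0876853 eV, ⟨E²⟩ = 0.0455964 eV².
C_V/k_B = (⟨E²⟩ − ⟨E⟩²)/(kT)² = (0.0455964 − 0.00768871)/0.0372571 = 1.017.

1.017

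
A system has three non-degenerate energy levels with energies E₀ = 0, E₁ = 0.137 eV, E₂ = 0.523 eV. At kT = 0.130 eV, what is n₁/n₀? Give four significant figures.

0.3486

n₁/n₀ = exp[−(E₁−E₀)/kT] = exp(−(0.137 eV)/(0.130 eV)) = exp(-1.05385) = 0.3486.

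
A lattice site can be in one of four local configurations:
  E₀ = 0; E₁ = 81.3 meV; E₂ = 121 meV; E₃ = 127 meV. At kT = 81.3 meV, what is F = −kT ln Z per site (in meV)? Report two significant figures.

-48 meV

Eᵢ/kT = 0, 1.000, 1.488, 1.562.
Z = Σ e^(−Eᵢ/kT) = e^(−0) + e^(−1.000) + e^(−1.488) + e^(−1.562) = 1.000 + 0.3679 + 0.2258 + 0.2097 = 1.803.
F = −kT ln Z = −81.3 × ln(1.803) = −81.3 × 0.5895 = -48 meV.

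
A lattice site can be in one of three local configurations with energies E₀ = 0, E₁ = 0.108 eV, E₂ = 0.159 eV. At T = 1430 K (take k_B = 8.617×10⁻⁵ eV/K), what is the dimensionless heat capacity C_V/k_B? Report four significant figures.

k_BT = 8.617×10⁻⁵ × 1430 K = 0.123223 eV.
Eᵢ/kT = 0, 0.876460, 1.29034.
Z = Σ e^(−Eᵢ/kT) = e^(−0) + e^(−0.876460) + e^(−1.29034) = 1.00000 + 0.416254 + 0.275177 = 1.69143.
⟨E⟩ = 0.0524459 eV, ⟨E²⟩ = 0.00698340 eV².
C_V/k_B = (⟨E²⟩ − ⟨E⟩²)/(kT)² = (0.00698340 − 0.00275057)/0.0151839 = 0.2788.

0.2788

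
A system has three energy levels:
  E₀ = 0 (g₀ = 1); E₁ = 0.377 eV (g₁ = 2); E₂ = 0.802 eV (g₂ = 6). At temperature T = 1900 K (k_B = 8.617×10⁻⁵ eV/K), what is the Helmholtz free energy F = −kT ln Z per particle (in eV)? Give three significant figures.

-0.0358 eV

k_BT = 8.617×10⁻⁵ × 1900 K = 0.16372 eV.
Eᵢ/kT = 0, 2.3027, 4.8986.
Z = Σ gᵢe^(−Eᵢ/kT) = 1·e^(−0) + 2·e^(−2.3027) + 6·e^(−4.8986) = 1.0000 + 0.19998 + 0.044742 = 1.2447.
F = −kT ln Z = −0.16372 × ln(1.2447) = −0.16372 × 0.21889 = -0.0358 eV.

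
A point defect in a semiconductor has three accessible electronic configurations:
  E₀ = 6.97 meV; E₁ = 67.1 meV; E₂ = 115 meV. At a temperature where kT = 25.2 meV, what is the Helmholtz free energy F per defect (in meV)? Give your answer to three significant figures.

Eᵢ/kT = 0.27659, 2.6627, 4.5635.
Z = Σ e^(−Eᵢ/kT) = e^(−0.27659) + e^(−2.6627) + e^(−4.5635) = 0.75837 + 0.069760 + 0.010426 = 0.83856.
F = −kT ln Z = −25.2 × ln(0.83856) = −25.2 × -0.17607 = 4.44 meV.

4.44 meV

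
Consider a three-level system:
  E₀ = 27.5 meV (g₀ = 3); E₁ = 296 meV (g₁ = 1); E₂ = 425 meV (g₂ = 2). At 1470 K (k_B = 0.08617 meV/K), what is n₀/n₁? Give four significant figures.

24.99

k_BT = 0.08617 × 1470 K = 126.670 meV.
n₀/n₁ = (g₀/g₁) exp[−(E₀−E₁)/kT] = (3/1) × exp(−(-268.5 meV)/(126.670 meV)) = (3/1) × exp(2.11968) = 24.99.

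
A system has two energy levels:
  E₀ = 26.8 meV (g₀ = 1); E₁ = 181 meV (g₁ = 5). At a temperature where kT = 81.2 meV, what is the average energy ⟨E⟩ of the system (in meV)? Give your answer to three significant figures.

Eᵢ/kT = 0.33005, 2.2291.
Z = Σ gᵢe^(−Eᵢ/kT) = 1·e^(−0.33005) + 5·e^(−2.2291) = 0.71889 + 0.53813 = 1.2570.
⟨E⟩ = Σ Eᵢ gᵢe^(−Eᵢ/kT) / Z = (26.8·0.71889 + 181·0.53813) / 1.2570 = 92.8 meV.

92.8 meV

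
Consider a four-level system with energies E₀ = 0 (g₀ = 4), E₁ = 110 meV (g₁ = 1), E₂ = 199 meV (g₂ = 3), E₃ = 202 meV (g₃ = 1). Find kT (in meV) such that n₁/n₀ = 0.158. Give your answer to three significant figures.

240 meV

n₁/n₀ = (g₁/g₀) exp[−(E₁−E₀)/kT] = 0.158.
⇒ (E₁−E₀)/kT = ln((1/4)/0.158) = ln(1.5823) = 0.45888.
kT = 110 meV / 0.45888 = 240 meV.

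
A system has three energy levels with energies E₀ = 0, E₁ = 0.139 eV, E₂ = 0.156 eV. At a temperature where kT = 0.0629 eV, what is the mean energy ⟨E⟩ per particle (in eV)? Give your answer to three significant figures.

0.0237 eV

Eᵢ/kT = 0, 2.2099, 2.4801.
Z = Σ e^(−Eᵢ/kT) = e^(−0) + e^(−2.2099) + e^(−2.4801) = 1.0000 + 0.10971 + 0.083735 = 1.1934.
⟨E⟩ = Σ Eᵢ e^(−Eᵢ/kT) / Z = (0·1.0000 + 0.139·0.10971 + 0.156·0.083735) / 1.1934 = 0.0237 eV.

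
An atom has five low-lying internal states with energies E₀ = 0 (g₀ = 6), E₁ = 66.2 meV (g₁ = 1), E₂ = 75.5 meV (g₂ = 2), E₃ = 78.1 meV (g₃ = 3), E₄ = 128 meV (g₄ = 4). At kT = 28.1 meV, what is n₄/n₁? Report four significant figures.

0.4435

n₄/n₁ = (g₄/g₁) exp[−(E₄−E₁)/kT] = (4/1) × exp(−(61.8 meV)/(28.1 meV)) = (4/1) × exp(-2.19929) = 0.4435.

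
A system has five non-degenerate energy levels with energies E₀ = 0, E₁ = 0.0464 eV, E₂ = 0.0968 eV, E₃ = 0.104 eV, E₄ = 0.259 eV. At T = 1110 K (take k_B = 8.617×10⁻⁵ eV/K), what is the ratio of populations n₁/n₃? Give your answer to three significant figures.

k_BT = 8.617×10⁻⁵ × 1110 K = 0.095649 eV.
n₁/n₃ = exp[−(E₁−E₃)/kT] = exp(−(-0.0576 eV)/(0.095649 eV)) = exp(0.60220) = 1.83.

1.83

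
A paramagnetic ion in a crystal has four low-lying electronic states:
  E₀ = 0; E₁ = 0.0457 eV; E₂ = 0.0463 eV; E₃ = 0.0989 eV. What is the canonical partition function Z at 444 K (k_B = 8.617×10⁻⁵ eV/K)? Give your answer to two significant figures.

Z = 1.7

k_BT = 8.617×10⁻⁵ × 444 K = 0.03826 eV.
Eᵢ/kT = 0, 1.194, 1.210, 2.585.
Z = Σ e^(−Eᵢ/kT) = e^(−0) + e^(−1.194) + e^(−1.210) + e^(−2.585) = 1.000 + 0.3030 + 0.2982 + 0.07540 = 1.677.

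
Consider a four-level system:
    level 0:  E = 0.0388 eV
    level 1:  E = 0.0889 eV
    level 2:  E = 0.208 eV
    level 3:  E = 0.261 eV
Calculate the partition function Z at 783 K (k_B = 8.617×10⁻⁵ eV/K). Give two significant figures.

k_BT = 8.617×10⁻⁵ × 783 K = 0.06747 eV.
Eᵢ/kT = 0.5751, 1.318, 3.083, 3.868.
Z = Σ e^(−Eᵢ/kT) = e^(−0.5751) + e^(−1.318) + e^(−3.083) + e^(−3.868) = 0.5626 + 0.2677 + 0.04582 + 0.02090 = 0.8970.

Z = 0.90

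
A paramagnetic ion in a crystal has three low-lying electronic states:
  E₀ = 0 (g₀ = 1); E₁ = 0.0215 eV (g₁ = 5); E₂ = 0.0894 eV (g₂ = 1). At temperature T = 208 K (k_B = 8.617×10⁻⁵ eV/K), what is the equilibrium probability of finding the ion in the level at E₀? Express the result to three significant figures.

k_BT = 8.617×10⁻⁵ × 208 K = 0.017923 eV.
Eᵢ/kT = 0, 1.1996, 4.9880.
Z = Σ gᵢe^(−Eᵢ/kT) = 1·e^(−0) + 5·e^(−1.1996) + 1·e^(−4.9880) = 1.0000 + 1.5066 + 0.0068193 = 2.5134.
P₀ = g₀ e^(−E₀/kT) / Z = 1.0000/2.5134 = 0.398.

0.398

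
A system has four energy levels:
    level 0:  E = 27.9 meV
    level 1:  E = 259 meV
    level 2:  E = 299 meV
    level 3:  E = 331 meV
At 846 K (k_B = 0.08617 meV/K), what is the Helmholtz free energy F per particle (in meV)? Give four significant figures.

k_BT = 0.08617 × 846 K = 72.8998 meV.
Eᵢ/kT = 0.382717, 3.55282, 4.10152, 4.54048.
Z = Σ e^(−Eᵢ/kT) = e^(−0.382717) + e^(−3.55282) + e^(−4.10152) + e^(−4.54048) = 0.682006 + 0.0286438 + 0.0165475 + 0.0106683 = 0.737866.
F = −kT ln Z = −72.8998 × ln(0.737866) = −72.8998 × -0.303993 = 22.16 meV.

22.16 meV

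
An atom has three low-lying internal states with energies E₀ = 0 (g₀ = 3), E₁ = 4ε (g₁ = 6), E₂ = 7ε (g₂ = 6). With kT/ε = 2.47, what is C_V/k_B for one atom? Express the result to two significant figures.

Eᵢ/kT = 0, 1.619, 2.834.
Z = Σ gᵢe^(−Eᵢ/kT) = 3·e^(−0) + 6·e^(−1.619) + 6·e^(−2.834) = 3.000 + 1.189 + 0.3527 = 4.542.
⟨E⟩ = 1.591 ε, ⟨E²⟩ = 7.993 ε².
C_V/k_B = (⟨E²⟩ − ⟨E⟩²)/(kT)² = (7.993 − 2.531)/6.101 = 0.90.

0.90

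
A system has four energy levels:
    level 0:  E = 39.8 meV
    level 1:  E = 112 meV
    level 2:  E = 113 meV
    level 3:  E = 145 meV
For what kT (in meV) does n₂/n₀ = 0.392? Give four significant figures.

n₂/n₀ = exp[−(E₂−E₀)/kT] = 0.392.
⇒ (E₂−E₀)/kT = ln(1/0.392) = ln(2.55102) = 0.936493.
kT = 73.2 meV / 0.936493 = 78.16 meV.

78.16 meV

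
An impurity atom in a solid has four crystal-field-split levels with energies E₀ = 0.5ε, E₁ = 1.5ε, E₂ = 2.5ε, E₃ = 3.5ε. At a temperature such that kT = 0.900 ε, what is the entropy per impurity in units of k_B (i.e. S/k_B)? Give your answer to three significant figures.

0.880

Eᵢ/kT = 0.55556, 1.6667, 2.7778, 3.8889.
Z = Σ e^(−Eᵢ/kT) = e^(−0.55556) + e^(−1.6667) + e^(−2.7778) + e^(−3.8889) = 0.57375 + 0.18887 + 0.062175 + 0.020468 = 0.84526.
⟨E⟩ = Σ EᵢPᵢ = 0.94321 ε.
S/k_B = ln Z + ⟨E⟩/kT = ln(0.84526) + 0.94321/0.900 = -0.16811 + 1.0480 = 0.880.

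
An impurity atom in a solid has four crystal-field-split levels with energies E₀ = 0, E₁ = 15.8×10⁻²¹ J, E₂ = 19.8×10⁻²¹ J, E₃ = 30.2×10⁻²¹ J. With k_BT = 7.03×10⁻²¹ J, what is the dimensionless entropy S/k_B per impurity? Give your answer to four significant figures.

Eᵢ/kT = 0, 2.24751, 2.81650, 4.29587.
Z = Σ e^(−Eᵢ/kT) = e^(−0) + e^(−2.24751) + e^(−2.81650) + e^(−4.29587) = 1.00000 + 0.105662 + 0.0598149 + 0.0136247 = 1.17910.
⟨E⟩ = Σ EᵢPᵢ = 2.76928 ×10⁻²¹ J.
S/k_B = ln Z + ⟨E⟩/kT = ln(1.17910) + 2.76928/7.03 = 0.164751 + 0.393923 = 0.5587.

0.5587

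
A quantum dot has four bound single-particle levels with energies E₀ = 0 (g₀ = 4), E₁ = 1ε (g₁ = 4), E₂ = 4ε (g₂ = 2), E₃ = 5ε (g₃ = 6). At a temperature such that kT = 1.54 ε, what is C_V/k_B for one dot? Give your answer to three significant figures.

0.522

Eᵢ/kT = 0, 0.64935, 2.5974, 3.2468.
Z = Σ gᵢe^(−Eᵢ/kT) = 4·e^(−0) + 4·e^(−0.64935) + 2·e^(−2.5974) + 6·e^(−3.2468) = 4.0000 + 2.0895 + 0.14893 + 0.23339 = 6.4718.
⟨E⟩ = 0.59522 ε, ⟨E²⟩ = 1.5926 ε².
C_V/k_B = (⟨E²⟩ − ⟨E⟩²)/(kT)² = (1.5926 − 0.35429)/2.3716 = 0.522.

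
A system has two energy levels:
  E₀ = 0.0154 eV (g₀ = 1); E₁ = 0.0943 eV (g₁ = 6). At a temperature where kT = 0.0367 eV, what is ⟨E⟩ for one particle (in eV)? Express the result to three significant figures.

0.0479 eV

Eᵢ/kT = 0.41962, 2.5695.
Z = Σ gᵢe^(−Eᵢ/kT) = 1·e^(−0.41962) + 6·e^(−2.5695) = 0.65730 + 0.45944 = 1.1167.
⟨E⟩ = Σ Eᵢ gᵢe^(−Eᵢ/kT) / Z = (0.0154·0.65730 + 0.0943·0.45944) / 1.1167 = 0.0479 eV.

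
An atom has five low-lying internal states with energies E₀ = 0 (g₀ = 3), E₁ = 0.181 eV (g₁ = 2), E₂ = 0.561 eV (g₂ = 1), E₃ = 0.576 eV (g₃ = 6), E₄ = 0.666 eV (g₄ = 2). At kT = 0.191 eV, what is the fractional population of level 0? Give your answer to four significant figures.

0.7171

Eᵢ/kT = 0, 0.947644, 2.93717, 3.01571, 3.48691.
Z = Σ gᵢe^(−Eᵢ/kT) = 3·e^(−0) + 2·e^(−0.947644) + 1·e^(−2.93717) + 6·e^(−3.01571) + 2·e^(−3.48691) = 3.00000 + 0.775307 + 0.0530156 + 0.294066 + 0.0611905 = 4.18358.
P₀ = g₀ e^(−E₀/kT) / Z = 3.00000/4.18358 = 0.7171.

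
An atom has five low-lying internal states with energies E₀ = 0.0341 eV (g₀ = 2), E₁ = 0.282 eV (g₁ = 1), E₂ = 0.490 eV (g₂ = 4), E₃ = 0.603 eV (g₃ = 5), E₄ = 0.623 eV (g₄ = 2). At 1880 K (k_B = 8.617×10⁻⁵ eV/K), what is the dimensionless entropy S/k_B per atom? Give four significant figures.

k_BT = 8.617×10⁻⁵ × 1880 K = 0.162000 eV.
Eᵢ/kT = 0.210494, 1.74074, 3.02469, 3.72222, 3.84568.
Z = Σ gᵢe^(−Eᵢ/kT) = 2·e^(−0.210494) + 1·e^(−1.74074) + 4·e^(−3.02469) + 5·e^(−3.72222) + 2·e^(−3.84568) = 1.62037 + 0.175391 + 0.194292 + 0.120901 + 0.0427437 = 2.15370.
⟨E⟩ = Σ EᵢPᵢ = 0.139040 eV.
S/k_B = ln Z + ⟨E⟩/kT = ln(2.15370) + 0.139040/0.162000 = 0.767187 + 0.858272 = 1.625.

1.625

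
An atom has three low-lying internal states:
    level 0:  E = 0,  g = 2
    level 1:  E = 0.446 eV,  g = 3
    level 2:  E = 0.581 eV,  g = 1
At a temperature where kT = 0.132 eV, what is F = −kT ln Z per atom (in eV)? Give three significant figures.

Eᵢ/kT = 0, 3.3788, 4.4015.
Z = Σ gᵢe^(−Eᵢ/kT) = 2·e^(−0) + 3·e^(−3.3788) + 1·e^(−4.4015) = 2.0000 + 0.10227 + 0.012259 = 2.1145.
F = −kT ln Z = −0.132 × ln(2.1145) = −0.132 × 0.74882 = -0.0988 eV.

-0.0988 eV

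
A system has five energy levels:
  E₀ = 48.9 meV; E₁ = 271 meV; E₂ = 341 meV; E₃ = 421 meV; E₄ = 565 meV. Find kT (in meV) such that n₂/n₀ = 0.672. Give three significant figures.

n₂/n₀ = exp[−(E₂−E₀)/kT] = 0.672.
⇒ (E₂−E₀)/kT = ln(1/0.672) = ln(1.4881) = 0.39750.
kT = 292.1 meV / 0.39750 = 735 meV.

735 meV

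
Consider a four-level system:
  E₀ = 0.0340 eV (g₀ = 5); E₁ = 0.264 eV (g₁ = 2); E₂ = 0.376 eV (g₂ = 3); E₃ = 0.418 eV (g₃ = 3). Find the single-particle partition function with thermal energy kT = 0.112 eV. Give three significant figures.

Eᵢ/kT = 0.30357, 2.3571, 3.3571, 3.7321.
Z = Σ gᵢe^(−Eᵢ/kT) = 5·e^(−0.30357) + 2·e^(−2.3571) + 3·e^(−3.3571) + 3·e^(−3.7321) = 3.6909 + 0.18939 + 0.10451 + 0.071828 = 4.0566.

Z = 4.06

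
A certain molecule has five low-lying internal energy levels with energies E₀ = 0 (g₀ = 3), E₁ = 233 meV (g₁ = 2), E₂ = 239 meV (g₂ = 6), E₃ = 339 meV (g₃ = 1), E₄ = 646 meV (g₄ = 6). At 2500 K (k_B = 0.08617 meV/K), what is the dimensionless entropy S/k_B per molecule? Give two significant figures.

2.5

k_BT = 0.08617 × 2500 K = 215.4 meV.
Eᵢ/kT = 0, 1.082, 1.110, 1.574, 2.999.
Z = Σ gᵢe^(−Eᵢ/kT) = 3·e^(−0) + 2·e^(−1.082) + 6·e^(−1.110) + 1·e^(−1.574) + 6·e^(−2.999) = 3.000 + 0.6778 + 1.977 + 0.2072 + 0.2990 = 6.161.
⟨E⟩ = Σ EᵢPᵢ = 145.1 meV.
S/k_B = ln Z + ⟨E⟩/kT = ln(6.161) + 145.1/215.4 = 1.818 + 0.6736 = 2.5.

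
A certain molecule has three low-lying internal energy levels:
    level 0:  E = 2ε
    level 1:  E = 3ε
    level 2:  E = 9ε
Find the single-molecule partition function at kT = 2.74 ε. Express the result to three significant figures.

Z = 0.854

Eᵢ/kT = 0.72993, 1.0949, 3.2847.
Z = Σ e^(−Eᵢ/kT) = e^(−0.72993) + e^(−1.0949) + e^(−3.2847) = 0.48194 + 0.33457 + 0.037452 = 0.85396.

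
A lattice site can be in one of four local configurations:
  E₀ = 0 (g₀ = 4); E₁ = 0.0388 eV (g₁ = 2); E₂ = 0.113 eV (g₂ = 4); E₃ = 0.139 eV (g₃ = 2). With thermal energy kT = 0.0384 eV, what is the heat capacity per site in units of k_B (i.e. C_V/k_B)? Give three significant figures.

0.559

Eᵢ/kT = 0, 1.0104, 2.9427, 3.6198.
Z = Σ gᵢe^(−Eᵢ/kT) = 4·e^(−0) + 2·e^(−1.0104) + 4·e^(−2.9427) + 2·e^(−3.6198) = 4.0000 + 0.72815 + 0.21089 + 0.053576 = 4.9926.
⟨E⟩ = 0.011924 eV, ⟨E²⟩ = 0.00096627 eV².
C_V/k_B = (⟨E²⟩ − ⟨E⟩²)/(kT)² = (0.00096627 − 0.00014218)/0.0014746 = 0.559.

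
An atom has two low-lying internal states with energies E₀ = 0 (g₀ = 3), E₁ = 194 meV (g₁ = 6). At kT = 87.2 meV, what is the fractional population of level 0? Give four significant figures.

0.8222

Eᵢ/kT = 0, 2.22477.
Z = Σ gᵢe^(−Eᵢ/kT) = 3·e^(−0) + 6·e^(−2.22477) = 3.00000 + 0.648554 = 3.64855.
P₀ = g₀ e^(−E₀/kT) / Z = 3.00000/3.64855 = 0.8222.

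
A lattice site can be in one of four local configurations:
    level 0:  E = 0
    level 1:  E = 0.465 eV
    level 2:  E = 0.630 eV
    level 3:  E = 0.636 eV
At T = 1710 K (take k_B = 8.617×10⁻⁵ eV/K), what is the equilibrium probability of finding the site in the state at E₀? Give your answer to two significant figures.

0.93

k_BT = 8.617×10⁻⁵ × 1710 K = 0.1474 eV.
Eᵢ/kT = 0, 3.155, 4.274, 4.315.
Z = Σ e^(−Eᵢ/kT) = e^(−0) + e^(−3.155) + e^(−4.274) + e^(−4.315) = 1.000 + 0.04264 + 0.01393 + 0.01337 = 1.070.
P₀ = e^(−E₀/kT) / Z = 1.000/1.070 = 0.93.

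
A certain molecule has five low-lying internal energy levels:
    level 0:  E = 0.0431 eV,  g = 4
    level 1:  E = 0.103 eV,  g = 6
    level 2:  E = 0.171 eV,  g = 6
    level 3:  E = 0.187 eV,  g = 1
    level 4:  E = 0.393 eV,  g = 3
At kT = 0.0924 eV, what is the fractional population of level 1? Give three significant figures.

Eᵢ/kT = 0.46645, 1.1147, 1.8506, 2.0238, 4.2532.
Z = Σ gᵢe^(−Eᵢ/kT) = 4·e^(−0.46645) + 6·e^(−1.1147) + 6·e^(−1.8506) + 1·e^(−2.0238) + 3·e^(−4.2532) = 2.5089 + 1.9681 + 0.94286 + 0.13215 + 0.042656 = 5.5947.
P₁ = g₁ e^(−E₁/kT) / Z = 1.9681/5.5947 = 0.352.

0.352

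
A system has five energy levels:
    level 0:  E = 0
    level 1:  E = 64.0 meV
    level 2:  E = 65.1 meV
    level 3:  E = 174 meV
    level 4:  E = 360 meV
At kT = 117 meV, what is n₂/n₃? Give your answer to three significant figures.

2.54

n₂/n₃ = exp[−(E₂−E₃)/kT] = exp(−(-108.9 meV)/(117 meV)) = exp(0.93077) = 2.54.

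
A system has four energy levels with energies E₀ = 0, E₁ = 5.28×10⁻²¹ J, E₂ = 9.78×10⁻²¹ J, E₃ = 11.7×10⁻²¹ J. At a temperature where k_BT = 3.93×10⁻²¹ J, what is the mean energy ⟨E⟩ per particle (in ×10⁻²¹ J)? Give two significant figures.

Eᵢ/kT = 0, 1.344, 2.489, 2.977.
Z = Σ e^(−Eᵢ/kT) = e^(−0) + e^(−1.344) + e^(−2.489) + e^(−2.977) = 1.000 + 0.2608 + 0.08299 + 0.05095 = 1.395.
⟨E⟩ = Σ Eᵢ e^(−Eᵢ/kT) / Z = (0·1.000 + 5.28·0.2608 + 9.78·0.08299 + 11.7·0.05095) / 1.395 = 2.0 ×10⁻²¹ J.

2.0 ×10⁻²¹ J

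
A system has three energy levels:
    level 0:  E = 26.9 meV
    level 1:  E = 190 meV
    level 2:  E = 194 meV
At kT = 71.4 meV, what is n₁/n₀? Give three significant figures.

n₁/n₀ = exp[−(E₁−E₀)/kT] = exp(−(163.1 meV)/(71.4 meV)) = exp(-2.2843) = 0.102.

0.102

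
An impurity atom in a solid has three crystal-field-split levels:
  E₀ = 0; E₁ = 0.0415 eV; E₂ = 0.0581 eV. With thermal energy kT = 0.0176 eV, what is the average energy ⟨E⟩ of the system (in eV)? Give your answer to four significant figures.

0.005362 eV

Eᵢ/kT = 0, 2.35795, 3.30114.
Z = Σ e^(−Eᵢ/kT) = e^(−0) + e^(−2.35795) + e^(−3.30114) = 1.00000 + 0.0946140 + 0.0368411 = 1.13146.
⟨E⟩ = Σ Eᵢ e^(−Eᵢ/kT) / Z = (0·1.00000 + 0.0415·0.0946140 + 0.0581·0.0368411) / 1.13146 = 0.005362 eV.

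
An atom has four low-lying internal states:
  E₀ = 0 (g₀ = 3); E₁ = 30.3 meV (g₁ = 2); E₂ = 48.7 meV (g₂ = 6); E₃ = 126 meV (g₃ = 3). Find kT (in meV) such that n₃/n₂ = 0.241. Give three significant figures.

n₃/n₂ = (g₃/g₂) exp[−(E₃−E₂)/kT] = 0.241.
⇒ (E₃−E₂)/kT = ln((3/6)/0.241) = ln(2.0747) = 0.72982.
kT = 77.3 meV / 0.72982 = 106 meV.

106 meV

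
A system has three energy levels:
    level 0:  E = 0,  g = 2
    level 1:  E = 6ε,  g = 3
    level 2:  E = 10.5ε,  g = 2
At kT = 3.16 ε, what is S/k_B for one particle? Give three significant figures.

Eᵢ/kT = 0, 1.8987, 3.3228.
Z = Σ gᵢe^(−Eᵢ/kT) = 2·e^(−0) + 3·e^(−1.8987) + 2·e^(−3.3228) = 2.0000 + 0.44929 + 0.072103 = 2.5214.
⟨E⟩ = Σ EᵢPᵢ = 1.3694 ε.
S/k_B = ln Z + ⟨E⟩/kT = ln(2.5214) + 1.3694/3.16 = 0.92481 + 0.43335 = 1.36.

1.36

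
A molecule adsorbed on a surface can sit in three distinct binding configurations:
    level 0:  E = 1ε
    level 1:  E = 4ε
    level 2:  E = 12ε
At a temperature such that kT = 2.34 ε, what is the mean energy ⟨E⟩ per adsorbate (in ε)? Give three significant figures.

1.72 ε

Eᵢ/kT = 0.42735, 1.7094, 5.1282.
Z = Σ e^(−Eᵢ/kT) = e^(−0.42735) + e^(−1.7094) + e^(−5.1282) = 0.65224 + 0.18097 + 0.0059272 = 0.83914.
⟨E⟩ = Σ Eᵢ e^(−Eᵢ/kT) / Z = (1·0.65224 + 4·0.18097 + 12·0.0059272) / 0.83914 = 1.72 ε.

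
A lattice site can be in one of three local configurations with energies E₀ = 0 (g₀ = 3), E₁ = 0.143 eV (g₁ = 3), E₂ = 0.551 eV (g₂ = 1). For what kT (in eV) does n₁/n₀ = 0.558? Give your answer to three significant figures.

0.245 eV

n₁/n₀ = (g₁/g₀) exp[−(E₁−E₀)/kT] = 0.558.
⇒ (E₁−E₀)/kT = ln((3/3)/0.558) = ln(1.7921) = 0.58339.
kT = 0.143 eV / 0.58339 = 0.245 eV.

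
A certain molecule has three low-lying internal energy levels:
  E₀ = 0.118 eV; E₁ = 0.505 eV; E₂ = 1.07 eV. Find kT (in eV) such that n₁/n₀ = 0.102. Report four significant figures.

0.1695 eV

n₁/n₀ = exp[−(E₁−E₀)/kT] = 0.102.
⇒ (E₁−E₀)/kT = ln(1/0.102) = ln(9.80392) = 2.28278.
kT = 0.387 eV / 2.28278 = 0.1695 eV.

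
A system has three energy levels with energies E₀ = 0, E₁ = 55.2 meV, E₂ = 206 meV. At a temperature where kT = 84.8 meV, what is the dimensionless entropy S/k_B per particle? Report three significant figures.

Eᵢ/kT = 0, 0.65094, 2.4292.
Z = Σ e^(−Eᵢ/kT) = e^(−0) + e^(−0.65094) + e^(−2.4292) = 1.0000 + 0.52156 + 0.088107 = 1.6097.
⟨E⟩ = Σ EᵢPᵢ = 29.161 meV.
S/k_B = ln Z + ⟨E⟩/kT = ln(1.6097) + 29.161/84.8 = 0.47605 + 0.34388 = 0.820.

0.820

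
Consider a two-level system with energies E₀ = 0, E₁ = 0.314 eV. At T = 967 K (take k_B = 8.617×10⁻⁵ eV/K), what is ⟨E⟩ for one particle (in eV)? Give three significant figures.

k_BT = 8.617×10⁻⁵ × 967 K = 0.083326 eV.
Eᵢ/kT = 0, 3.7683.
Z = Σ e^(−Eᵢ/kT) = e^(−0) + e^(−3.7683) = 1.0000 + 0.023091 = 1.0231.
⟨E⟩ = Σ Eᵢ e^(−Eᵢ/kT) / Z = (0·1.0000 + 0.314·0.023091) / 1.0231 = 0.00709 eV.

0.00709 eV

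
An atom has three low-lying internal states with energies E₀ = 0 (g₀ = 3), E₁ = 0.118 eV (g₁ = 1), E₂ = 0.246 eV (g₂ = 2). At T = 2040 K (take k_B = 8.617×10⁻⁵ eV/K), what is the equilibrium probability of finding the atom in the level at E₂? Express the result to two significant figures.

0.12

k_BT = 8.617×10⁻⁵ × 2040 K = 0.1758 eV.
Eᵢ/kT = 0, 0.6712, 1.399.
Z = Σ gᵢe^(−Eᵢ/kT) = 3·e^(−0) + 1·e^(−0.6712) + 2·e^(−1.399) = 3.000 + 0.5111 + 0.4937 = 4.005.
P₂ = g₂ e^(−E₂/kT) / Z = 0.4937/4.005 = 0.12.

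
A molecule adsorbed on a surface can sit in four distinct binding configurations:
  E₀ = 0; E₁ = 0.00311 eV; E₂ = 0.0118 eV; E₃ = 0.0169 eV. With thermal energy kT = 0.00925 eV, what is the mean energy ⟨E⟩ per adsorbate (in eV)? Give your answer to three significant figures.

Eᵢ/kT = 0, 0.33622, 1.2757, 1.8270.
Z = Σ e^(−Eᵢ/kT) = e^(−0) + e^(−0.33622) + e^(−1.2757) + e^(−1.8270) = 1.0000 + 0.71447 + 0.27924 + 0.16090 = 2.1546.
⟨E⟩ = Σ Eᵢ e^(−Eᵢ/kT) / Z = (0·1.0000 + 0.00311·0.71447 + 0.0118·0.27924 + 0.0169·0.16090) / 2.1546 = 0.00382 eV.

0.00382 eV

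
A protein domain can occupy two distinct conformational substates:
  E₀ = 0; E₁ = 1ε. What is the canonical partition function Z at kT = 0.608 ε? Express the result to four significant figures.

Eᵢ/kT = 0, 1.64474.
Z = Σ e^(−Eᵢ/kT) = e^(−0) + e^(−1.64474) = 1.00000 + 0.193063 = 1.19306.

Z = 1.193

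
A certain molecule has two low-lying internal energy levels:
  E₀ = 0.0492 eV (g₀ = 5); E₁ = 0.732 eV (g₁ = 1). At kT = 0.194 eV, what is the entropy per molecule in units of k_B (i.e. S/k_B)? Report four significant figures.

Eᵢ/kT = 0.253608, 3.77320.
Z = Σ gᵢe^(−Eᵢ/kT) = 5·e^(−0.253608) + 1·e^(−3.77320) = 3.87998 + 0.0229784 = 3.90296.
⟨E⟩ = Σ EᵢPᵢ = 0.0532199 eV.
S/k_B = ln Z + ⟨E⟩/kT = ln(3.90296) + 0.0532199/0.194 = 1.36174 + 0.274329 = 1.636.

1.636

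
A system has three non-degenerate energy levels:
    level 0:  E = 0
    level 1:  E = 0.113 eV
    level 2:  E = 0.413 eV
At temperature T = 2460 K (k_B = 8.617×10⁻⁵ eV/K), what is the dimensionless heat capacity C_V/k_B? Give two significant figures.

0.29

k_BT = 8.617×10⁻⁵ × 2460 K = 0.2120 eV.
Eᵢ/kT = 0, 0.5330, 1.948.
Z = Σ e^(−Eᵢ/kT) = e^(−0) + e^(−0.5330) + e^(−1.948) = 1.000 + 0.5868 + 0.1426 = 1.729.
⟨E⟩ = 0.07241 eV, ⟨E²⟩ = 0.01840 eV².
C_V/k_B = (⟨E²⟩ − ⟨E⟩²)/(kT)² = (0.01840 − 0.005243)/0.04494 = 0.29.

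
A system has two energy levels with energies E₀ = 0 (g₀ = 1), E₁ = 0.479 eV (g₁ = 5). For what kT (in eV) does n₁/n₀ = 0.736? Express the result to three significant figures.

0.250 eV

n₁/n₀ = (g₁/g₀) exp[−(E₁−E₀)/kT] = 0.736.
⇒ (E₁−E₀)/kT = ln((5/1)/0.736) = ln(6.7935) = 1.9160.
kT = 0.479 eV / 1.9160 = 0.250 eV.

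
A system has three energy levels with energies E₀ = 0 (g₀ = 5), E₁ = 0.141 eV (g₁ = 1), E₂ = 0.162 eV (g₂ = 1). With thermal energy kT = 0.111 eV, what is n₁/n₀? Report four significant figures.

0.05615

n₁/n₀ = (g₁/g₀) exp[−(E₁−E₀)/kT] = (1/5) × exp(−(0.141 eV)/(0.111 eV)) = (1/5) × exp(-1.27027) = 0.05615.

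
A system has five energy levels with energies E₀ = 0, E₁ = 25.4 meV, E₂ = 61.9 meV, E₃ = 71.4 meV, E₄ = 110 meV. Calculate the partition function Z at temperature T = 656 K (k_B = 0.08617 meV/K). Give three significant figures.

k_BT = 0.08617 × 656 K = 56.528 meV.
Eᵢ/kT = 0, 0.44933, 1.0950, 1.2631, 1.9459.
Z = Σ e^(−Eᵢ/kT) = e^(−0) + e^(−0.44933) + e^(−1.0950) + e^(−1.2631) + e^(−1.9459) = 1.0000 + 0.63806 + 0.33454 + 0.28278 + 0.14286 = 2.3982.

Z = 2.40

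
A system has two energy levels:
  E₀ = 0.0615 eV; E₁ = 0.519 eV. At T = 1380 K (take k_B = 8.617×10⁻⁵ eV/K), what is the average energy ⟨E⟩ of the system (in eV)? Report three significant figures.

0.0711 eV

k_BT = 8.617×10⁻⁵ × 1380 K = 0.11891 eV.
Eᵢ/kT = 0.51720, 4.3646.
Z = Σ e^(−Eᵢ/kT) = e^(−0.51720) + e^(−4.3646) = 0.59619 + 0.012720 = 0.60891.
⟨E⟩ = Σ Eᵢ e^(−Eᵢ/kT) / Z = (0.0615·0.59619 + 0.519·0.012720) / 0.60891 = 0.0711 eV.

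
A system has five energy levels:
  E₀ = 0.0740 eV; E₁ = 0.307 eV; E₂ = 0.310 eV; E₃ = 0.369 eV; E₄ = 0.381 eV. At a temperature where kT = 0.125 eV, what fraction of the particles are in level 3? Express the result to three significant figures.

0.0635

Eᵢ/kT = 0.59200, 2.4560, 2.4800, 2.9520, 3.0480.
Z = Σ e^(−Eᵢ/kT) = e^(−0.59200) + e^(−2.4560) + e^(−2.4800) + e^(−2.9520) + e^(−3.0480) = 0.55322 + 0.085777 + 0.083743 + 0.052235 + 0.047454 = 0.82243.
P₃ = e^(−E₃/kT) / Z = 0.052235/0.82243 = 0.0635.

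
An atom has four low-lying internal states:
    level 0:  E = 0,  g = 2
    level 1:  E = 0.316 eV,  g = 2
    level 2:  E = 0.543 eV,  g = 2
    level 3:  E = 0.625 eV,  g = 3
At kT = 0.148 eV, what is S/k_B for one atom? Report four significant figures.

Eᵢ/kT = 0, 2.13514, 3.66892, 4.22297.
Z = Σ gᵢe^(−Eᵢ/kT) = 2·e^(−0) + 2·e^(−2.13514) + 2·e^(−3.66892) + 3·e^(−4.22297) = 2.00000 + 0.236456 + 0.0510080 + 0.0439652 = 2.33143.
⟨E⟩ = Σ EᵢPᵢ = 0.0557150 eV.
S/k_B = ln Z + ⟨E⟩/kT = ln(2.33143) + 0.0557150/0.148 = 0.846482 + 0.376453 = 1.223.

1.223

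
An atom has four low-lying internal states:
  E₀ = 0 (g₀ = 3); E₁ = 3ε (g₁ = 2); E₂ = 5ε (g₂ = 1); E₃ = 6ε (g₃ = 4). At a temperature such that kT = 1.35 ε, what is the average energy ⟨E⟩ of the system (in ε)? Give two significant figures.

0.32 ε

Eᵢ/kT = 0, 2.222, 3.704, 4.444.
Z = Σ gᵢe^(−Eᵢ/kT) = 3·e^(−0) + 2·e^(−2.222) + 1·e^(−3.704) + 4·e^(−4.444) = 3.000 + 0.2168 + 0.02462 + 0.04700 = 3.288.
⟨E⟩ = Σ Eᵢ gᵢe^(−Eᵢ/kT) / Z = (0·3.000 + 3·0.2168 + 5·0.02462 + 6·0.04700) / 3.288 = 0.32 ε.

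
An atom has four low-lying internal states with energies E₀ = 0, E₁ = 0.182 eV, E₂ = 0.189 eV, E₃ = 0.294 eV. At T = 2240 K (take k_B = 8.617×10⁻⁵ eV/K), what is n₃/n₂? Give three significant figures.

0.580

k_BT = 8.617×10⁻⁵ × 2240 K = 0.19302 eV.
n₃/n₂ = exp[−(E₃−E₂)/kT] = exp(−(0.105 eV)/(0.19302 eV)) = exp(-0.54399) = 0.580.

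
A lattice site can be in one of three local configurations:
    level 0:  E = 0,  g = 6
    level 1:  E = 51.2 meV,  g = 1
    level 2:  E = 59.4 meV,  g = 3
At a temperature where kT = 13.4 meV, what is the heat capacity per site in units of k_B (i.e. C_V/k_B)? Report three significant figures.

Eᵢ/kT = 0, 3.8209, 4.4328.
Z = Σ gᵢe^(−Eᵢ/kT) = 6·e^(−0) + 1·e^(−3.8209) + 3·e^(−4.4328) = 6.0000 + 0.021908 + 0.035644 = 6.0576.
⟨E⟩ = 0.53469 meV, ⟨E²⟩ = 30.242 meV².
C_V/k_B = (⟨E²⟩ − ⟨E⟩²)/(kT)² = (30.242 − 0.28589)/179.56 = 0.167.

0.167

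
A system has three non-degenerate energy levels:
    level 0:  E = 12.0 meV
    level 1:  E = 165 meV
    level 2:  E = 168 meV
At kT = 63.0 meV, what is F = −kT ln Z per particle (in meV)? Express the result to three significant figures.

1.99 meV

Eᵢ/kT = 0.19048, 2.6190, 2.6667.
Z = Σ e^(−Eᵢ/kT) = e^(−0.19048) + e^(−2.6190) + e^(−2.6667) = 0.82656 + 0.072876 + 0.069481 = 0.96892.
F = −kT ln Z = −63.0 × ln(0.96892) = −63.0 × -0.031573 = 1.99 meV.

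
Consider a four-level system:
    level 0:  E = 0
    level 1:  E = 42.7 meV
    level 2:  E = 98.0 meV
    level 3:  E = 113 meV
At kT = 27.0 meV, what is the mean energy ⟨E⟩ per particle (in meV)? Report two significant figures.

11 meV

Eᵢ/kT = 0, 1.581, 3.630, 4.185.
Z = Σ e^(−Eᵢ/kT) = e^(−0) + e^(−1.581) + e^(−3.630) + e^(−4.185) = 1.000 + 0.2058 + 0.02652 + 0.01522 = 1.248.
⟨E⟩ = Σ Eᵢ e^(−Eᵢ/kT) / Z = (0·1.000 + 42.7·0.2058 + 98.0·0.02652 + 113·0.01522) / 1.248 = 11 meV.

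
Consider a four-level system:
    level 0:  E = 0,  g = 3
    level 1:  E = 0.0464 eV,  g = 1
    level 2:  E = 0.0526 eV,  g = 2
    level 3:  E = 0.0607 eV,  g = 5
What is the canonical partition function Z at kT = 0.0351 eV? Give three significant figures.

Eᵢ/kT = 0, 1.3219, 1.4986, 1.7293.
Z = Σ gᵢe^(−Eᵢ/kT) = 3·e^(−0) + 1·e^(−1.3219) + 2·e^(−1.4986) + 5·e^(−1.7293) = 3.0000 + 0.26663 + 0.44689 + 0.88704 = 4.6006.

Z = 4.60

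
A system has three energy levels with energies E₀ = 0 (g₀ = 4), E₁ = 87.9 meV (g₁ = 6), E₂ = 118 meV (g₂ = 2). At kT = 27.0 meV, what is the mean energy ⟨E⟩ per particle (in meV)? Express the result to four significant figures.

5.479 meV

Eᵢ/kT = 0, 3.25556, 4.37037.
Z = Σ gᵢe^(−Eᵢ/kT) = 4·e^(−0) + 6·e^(−3.25556) + 2·e^(−4.37037) = 4.00000 + 0.231355 + 0.0252931 = 4.25665.
⟨E⟩ = Σ Eᵢ gᵢe^(−Eᵢ/kT) / Z = (0·4.00000 + 87.9·0.231355 + 118·0.0252931) / 4.25665 = 5.479 meV.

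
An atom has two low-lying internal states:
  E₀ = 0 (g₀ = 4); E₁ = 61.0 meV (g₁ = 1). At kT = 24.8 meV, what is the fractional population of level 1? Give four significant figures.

Eᵢ/kT = 0, 2.45968.
Z = Σ gᵢe^(−Eᵢ/kT) = 4·e^(−0) + 1·e^(−2.45968) = 4.00000 + 0.0854623 = 4.08546.
P₁ = g₁ e^(−E₁/kT) / Z = 0.0854623/4.08546 = 0.02092.

0.02092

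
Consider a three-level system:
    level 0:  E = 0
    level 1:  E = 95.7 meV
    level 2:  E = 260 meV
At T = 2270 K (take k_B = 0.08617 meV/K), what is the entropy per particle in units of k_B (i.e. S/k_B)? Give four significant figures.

k_BT = 0.08617 × 2270 K = 195.606 meV.
Eᵢ/kT = 0, 0.489249, 1.32920.
Z = Σ e^(−Eᵢ/kT) = e^(−0) + e^(−0.489249) + e^(−1.32920) = 1.00000 + 0.613087 + 0.264689 = 1.87778.
⟨E⟩ = Σ EᵢPᵢ = 67.8948 meV.
S/k_B = ln Z + ⟨E⟩/kT = ln(1.87778) + 67.8948/195.606 = 0.630090 + 0.347100 = 0.9772.

0.9772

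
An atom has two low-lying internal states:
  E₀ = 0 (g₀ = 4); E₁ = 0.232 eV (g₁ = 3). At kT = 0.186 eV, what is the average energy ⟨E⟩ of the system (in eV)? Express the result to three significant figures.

Eᵢ/kT = 0, 1.2473.
Z = Σ gᵢe^(−Eᵢ/kT) = 4·e^(−0) + 3·e^(−1.2473) = 4.0000 + 0.86184 = 4.8618.
⟨E⟩ = Σ Eᵢ gᵢe^(−Eᵢ/kT) / Z = (0·4.0000 + 0.232·0.86184) / 4.8618 = 0.0411 eV.

0.0411 eV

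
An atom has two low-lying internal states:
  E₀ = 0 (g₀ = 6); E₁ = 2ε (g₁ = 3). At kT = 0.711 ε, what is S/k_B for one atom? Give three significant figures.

1.90

Eᵢ/kT = 0, 2.8129.
Z = Σ gᵢe^(−Eᵢ/kT) = 6·e^(−0) + 3·e^(−2.8129) = 6.0000 + 0.18009 = 6.1801.
⟨E⟩ = Σ EᵢPᵢ = 0.058281 ε.
S/k_B = ln Z + ⟨E⟩/kT = ln(6.1801) + 0.058281/0.711 = 1.8213 + 0.081970 = 1.90.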